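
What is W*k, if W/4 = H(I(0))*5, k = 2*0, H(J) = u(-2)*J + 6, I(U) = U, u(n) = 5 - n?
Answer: 0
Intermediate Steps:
H(J) = 6 + 7*J (H(J) = (5 - 1*(-2))*J + 6 = (5 + 2)*J + 6 = 7*J + 6 = 6 + 7*J)
k = 0
W = 120 (W = 4*((6 + 7*0)*5) = 4*((6 + 0)*5) = 4*(6*5) = 4*30 = 120)
W*k = 120*0 = 0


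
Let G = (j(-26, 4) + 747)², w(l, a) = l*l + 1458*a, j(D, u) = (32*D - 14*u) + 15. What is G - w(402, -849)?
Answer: 1092114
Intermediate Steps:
j(D, u) = 15 - 14*u + 32*D (j(D, u) = (-14*u + 32*D) + 15 = 15 - 14*u + 32*D)
w(l, a) = l² + 1458*a
G = 15876 (G = ((15 - 14*4 + 32*(-26)) + 747)² = ((15 - 56 - 832) + 747)² = (-873 + 747)² = (-126)² = 15876)
G - w(402, -849) = 15876 - (402² + 1458*(-849)) = 15876 - (161604 - 1237842) = 15876 - 1*(-1076238) = 15876 + 1076238 = 1092114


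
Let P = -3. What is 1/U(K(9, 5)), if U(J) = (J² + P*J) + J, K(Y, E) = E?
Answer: 1/15 ≈ 0.066667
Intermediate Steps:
U(J) = J² - 2*J (U(J) = (J² - 3*J) + J = J² - 2*J)
1/U(K(9, 5)) = 1/(5*(-2 + 5)) = 1/(5*3) = 1/15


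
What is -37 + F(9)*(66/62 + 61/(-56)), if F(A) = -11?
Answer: -63759/1736 ≈ -36.728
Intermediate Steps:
-37 + F(9)*(66/62 + 61/(-56)) = -37 - 11*(66/62 + 61/(-56)) = -37 - 11*(66*(1/62) + 61*(-1/56)) = -37 - 11*(33/31 - 61/56) = -37 - 11*(-43/1736) = -37 + 473/1736 = -63759/1736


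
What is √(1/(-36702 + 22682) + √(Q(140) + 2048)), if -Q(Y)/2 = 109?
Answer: √(-3505 + 49140100*√1830)/7010 ≈ 6.5405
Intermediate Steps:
Q(Y) = -218 (Q(Y) = -2*109 = -218)
√(1/(-36702 + 22682) + √(Q(140) + 2048)) = √(1/(-36702 + 22682) + √(-218 + 2048)) = √(1/(-14020) + √1830) = √(-1/14020 + √1830)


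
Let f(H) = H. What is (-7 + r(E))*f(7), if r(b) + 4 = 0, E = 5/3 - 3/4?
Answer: -77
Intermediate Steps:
E = 11/12 (E = 5*(⅓) - 3*¼ = 5/3 - ¾ = 11/12 ≈ 0.91667)
r(b) = -4 (r(b) = -4 + 0 = -4)
(-7 + r(E))*f(7) = (-7 - 4)*7 = -11*7 = -77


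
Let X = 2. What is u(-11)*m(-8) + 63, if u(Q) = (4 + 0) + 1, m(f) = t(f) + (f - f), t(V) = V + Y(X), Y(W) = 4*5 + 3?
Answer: 138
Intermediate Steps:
Y(W) = 23 (Y(W) = 20 + 3 = 23)
t(V) = 23 + V (t(V) = V + 23 = 23 + V)
m(f) = 23 + f (m(f) = (23 + f) + (f - f) = (23 + f) + 0 = 23 + f)
u(Q) = 5 (u(Q) = 4 + 1 = 5)
u(-11)*m(-8) + 63 = 5*(23 - 8) + 63 = 5*15 + 63 = 75 + 63 = 138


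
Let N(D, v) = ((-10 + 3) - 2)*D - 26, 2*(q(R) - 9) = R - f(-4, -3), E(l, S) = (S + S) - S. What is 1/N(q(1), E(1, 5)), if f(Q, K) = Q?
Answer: -2/259 ≈ -0.0077220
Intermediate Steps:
E(l, S) = S (E(l, S) = 2*S - S = S)
q(R) = 11 + R/2 (q(R) = 9 + (R - 1*(-4))/2 = 9 + (R + 4)/2 = 9 + (4 + R)/2 = 9 + (2 + R/2) = 11 + R/2)
N(D, v) = -26 - 9*D (N(D, v) = (-7 - 2)*D - 26 = -9*D - 26 = -26 - 9*D)
1/N(q(1), E(1, 5)) = 1/(-26 - 9*(11 + (½)*1)) = 1/(-26 - 9*(11 + ½)) = 1/(-26 - 9*23/2) = 1/(-26 - 207/2) = 1/(-259/2) = -2/259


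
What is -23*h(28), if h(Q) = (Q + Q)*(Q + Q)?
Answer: -72128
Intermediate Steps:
h(Q) = 4*Q**2 (h(Q) = (2*Q)*(2*Q) = 4*Q**2)
-23*h(28) = -92*28**2 = -92*784 = -23*3136 = -72128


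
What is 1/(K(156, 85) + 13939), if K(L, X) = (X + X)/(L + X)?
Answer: 241/3359469 ≈ 7.1738e-5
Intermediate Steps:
K(L, X) = 2*X/(L + X) (K(L, X) = (2*X)/(L + X) = 2*X/(L + X))
1/(K(156, 85) + 13939) = 1/(2*85/(156 + 85) + 13939) = 1/(2*85/241 + 13939) = 1/(2*85*(1/241) + 13939) = 1/(170/241 + 13939) = 1/(3359469/241) = 241/3359469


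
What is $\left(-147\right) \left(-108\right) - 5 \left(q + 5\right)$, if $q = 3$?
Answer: $15836$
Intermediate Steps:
$\left(-147\right) \left(-108\right) - 5 \left(q + 5\right) = \left(-147\right) \left(-108\right) - 5 \left(3 + 5\right) = 15876 - 40 = 15836$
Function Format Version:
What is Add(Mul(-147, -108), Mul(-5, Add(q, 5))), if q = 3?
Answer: 15836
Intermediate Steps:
Add(Mul(-147, -108), Mul(-5, Add(q, 5))) = Add(Mul(-147, -108), Mul(-5, Add(3, 5))) = Add(15876, Mul(-5, 8)) = Add(15876, -40) = 15836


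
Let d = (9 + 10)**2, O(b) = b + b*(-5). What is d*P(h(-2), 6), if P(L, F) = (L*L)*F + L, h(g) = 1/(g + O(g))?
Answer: 361/3 ≈ 120.33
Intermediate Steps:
O(b) = -4*b (O(b) = b - 5*b = -4*b)
h(g) = -1/(3*g) (h(g) = 1/(g - 4*g) = 1/(-3*g) = -1/(3*g))
P(L, F) = L + F*L**2 (P(L, F) = L**2*F + L = F*L**2 + L = L + F*L**2)
d = 361 (d = 19**2 = 361)
d*P(h(-2), 6) = 361*((-1/3/(-2))*(1 + 6*(-1/3/(-2)))) = 361*((-1/3*(-1/2))*(1 + 6*(-1/3*(-1/2)))) = 361*((1 + 6*(1/6))/6) = 361*((1 + 1)/6) = 361*((1/6)*2) = 361*(1/3) = 361/3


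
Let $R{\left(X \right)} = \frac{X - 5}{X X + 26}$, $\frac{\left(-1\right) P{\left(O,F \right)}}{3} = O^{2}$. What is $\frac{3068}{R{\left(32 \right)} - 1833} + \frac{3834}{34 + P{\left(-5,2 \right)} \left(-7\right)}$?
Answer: $\frac{1859413994}{358621419} \approx 5.1849$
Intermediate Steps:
$P{\left(O,F \right)} = - 3 O^{2}$
$R{\left(X \right)} = \frac{-5 + X}{26 + X^{2}}$ ($R{\left(X \right)} = \frac{-5 + X}{X^{2} + 26} = \frac{-5 + X}{26 + X^{2}}$)
$\frac{3068}{R{\left(32 \right)} - 1833} + \frac{3834}{34 + P{\left(-5,2 \right)} \left(-7\right)} = \frac{3068}{\frac{-5 + 32}{26 + 32^{2}} - 1833} + \frac{3834}{34 + - 3 \left(-5\right)^{2} \left(-7\right)} = \frac{3068}{\frac{1}{26 + 1024} \cdot 27 - 1833} + \frac{3834}{34 + \left(-3\right) 25 \left(-7\right)} = \frac{3068}{\frac{1}{1050} \cdot 27 - 1833} + \frac{3834}{34 - -525} = \frac{3068}{\frac{1}{1050} \cdot 27 - 1833} + \frac{3834}{34 + 525} = \frac{3068}{\frac{9}{350} - 1833} + \frac{3834}{559} = \frac{3068}{- \frac{641541}{350}} + 3834 \cdot \frac{1}{559} = 3068 \left(- \frac{350}{641541}\right) + \frac{3834}{559} = - \frac{1073800}{641541} + \frac{3834}{559} = \frac{1859413994}{358621419}$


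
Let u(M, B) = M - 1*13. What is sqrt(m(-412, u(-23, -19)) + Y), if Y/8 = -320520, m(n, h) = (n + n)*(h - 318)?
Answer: 12*I*sqrt(15781) ≈ 1507.5*I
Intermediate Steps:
u(M, B) = -13 + M (u(M, B) = M - 13 = -13 + M)
m(n, h) = 2*n*(-318 + h) (m(n, h) = (2*n)*(-318 + h) = 2*n*(-318 + h))
Y = -2564160 (Y = 8*(-320520) = -2564160)
sqrt(m(-412, u(-23, -19)) + Y) = sqrt(2*(-412)*(-318 + (-13 - 23)) - 2564160) = sqrt(2*(-412)*(-318 - 36) - 2564160) = sqrt(2*(-412)*(-354) - 2564160) = sqrt(291696 - 2564160) = sqrt(-2272464) = 12*I*sqrt(15781)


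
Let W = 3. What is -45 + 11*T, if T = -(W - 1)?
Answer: -67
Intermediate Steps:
T = -2 (T = -(3 - 1) = -1*2 = -2)
-45 + 11*T = -45 + 11*(-2) = -45 - 22 = -67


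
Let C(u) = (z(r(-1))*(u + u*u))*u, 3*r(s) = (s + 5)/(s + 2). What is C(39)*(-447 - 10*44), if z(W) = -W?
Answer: 71953440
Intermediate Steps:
r(s) = (5 + s)/(3*(2 + s)) (r(s) = ((s + 5)/(s + 2))/3 = ((5 + s)/(2 + s))/3 = (5 + s)/(3*(2 + s)))
C(u) = u*(-4*u/3 - 4*u**2/3) (C(u) = ((-(5 - 1)/(3*(2 - 1)))*(u + u*u))*u = ((-4/(3*1))*(u + u**2))*u = ((-4/3)*(u + u**2))*u = ((-1*4/3)*(u + u**2))*u = (-4*(u + u**2)/3)*u = (-4*u/3 - 4*u**2/3)*u = u*(-4*u/3 - 4*u**2/3))
C(39)*(-447 - 10*44) = ((4/3)*39**2*(-1 - 1*39))*(-447 - 10*44) = ((4/3)*1521*(-1 - 39))*(-447 - 440) = ((4/3)*1521*(-40))*(-887) = -81120*(-887) = 71953440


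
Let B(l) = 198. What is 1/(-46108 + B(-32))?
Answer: -1/45910 ≈ -2.1782e-5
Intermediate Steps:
1/(-46108 + B(-32)) = 1/(-46108 + 198) = 1/(-45910) = -1/45910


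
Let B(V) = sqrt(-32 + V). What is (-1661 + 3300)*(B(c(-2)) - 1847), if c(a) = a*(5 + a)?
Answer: -3027233 + 1639*I*sqrt(38) ≈ -3.0272e+6 + 10103.0*I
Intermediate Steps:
(-1661 + 3300)*(B(c(-2)) - 1847) = (-1661 + 3300)*(sqrt(-32 - 2*(5 - 2)) - 1847) = 1639*(sqrt(-32 - 2*3) - 1847) = 1639*(sqrt(-32 - 6) - 1847) = 1639*(sqrt(-38) - 1847) = 1639*(I*sqrt(38) - 1847) = 1639*(-1847 + I*sqrt(38)) = -3027233 + 1639*I*sqrt(38)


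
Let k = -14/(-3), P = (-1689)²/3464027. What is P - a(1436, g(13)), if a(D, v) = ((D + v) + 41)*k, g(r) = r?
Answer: -72251045057/10392081 ≈ -6952.5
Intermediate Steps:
P = 2852721/3464027 (P = 2852721*(1/3464027) = 2852721/3464027 ≈ 0.82353)
k = 14/3 (k = -14*(-⅓) = 14/3 ≈ 4.6667)
a(D, v) = 574/3 + 14*D/3 + 14*v/3 (a(D, v) = ((D + v) + 41)*(14/3) = (41 + D + v)*(14/3) = 574/3 + 14*D/3 + 14*v/3)
P - a(1436, g(13)) = 2852721/3464027 - (574/3 + (14/3)*1436 + (14/3)*13) = 2852721/3464027 - (574/3 + 20104/3 + 182/3) = 2852721/3464027 - 1*20860/3 = 2852721/3464027 - 20860/3 = -72251045057/10392081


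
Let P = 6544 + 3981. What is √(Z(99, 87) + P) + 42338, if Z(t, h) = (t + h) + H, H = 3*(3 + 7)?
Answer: 42338 + √10741 ≈ 42442.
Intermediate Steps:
P = 10525
H = 30 (H = 3*10 = 30)
Z(t, h) = 30 + h + t (Z(t, h) = (t + h) + 30 = (h + t) + 30 = 30 + h + t)
√(Z(99, 87) + P) + 42338 = √((30 + 87 + 99) + 10525) + 42338 = √(216 + 10525) + 42338 = √10741 + 42338 = 42338 + √10741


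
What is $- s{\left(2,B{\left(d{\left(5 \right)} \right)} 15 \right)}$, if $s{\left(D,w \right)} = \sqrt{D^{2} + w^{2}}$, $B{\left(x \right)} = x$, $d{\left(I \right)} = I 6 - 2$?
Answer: $- 2 \sqrt{44101} \approx -420.0$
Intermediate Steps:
$d{\left(I \right)} = -2 + 6 I$ ($d{\left(I \right)} = 6 I - 2 = -2 + 6 I$)
$- s{\left(2,B{\left(d{\left(5 \right)} \right)} 15 \right)} = - \sqrt{2^{2} + \left(\left(-2 + 6 \cdot 5\right) 15\right)^{2}} = - \sqrt{4 + \left(\left(-2 + 30\right) 15\right)^{2}} = - \sqrt{4 + \left(28 \cdot 15\right)^{2}} = - \sqrt{4 + 420^{2}} = - \sqrt{4 + 176400} = - \sqrt{176404} = - 2 \sqrt{44101}$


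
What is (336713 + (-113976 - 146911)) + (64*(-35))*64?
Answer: -67534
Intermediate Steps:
(336713 + (-113976 - 146911)) + (64*(-35))*64 = (336713 - 260887) - 2240*64 = 75826 - 143360 = -67534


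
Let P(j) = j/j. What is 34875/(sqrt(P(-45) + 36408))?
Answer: 34875*sqrt(36409)/36409 ≈ 182.77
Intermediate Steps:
P(j) = 1
34875/(sqrt(P(-45) + 36408)) = 34875/(sqrt(1 + 36408)) = 34875/(sqrt(36409)) = 34875*(sqrt(36409)/36409) = 34875*sqrt(36409)/36409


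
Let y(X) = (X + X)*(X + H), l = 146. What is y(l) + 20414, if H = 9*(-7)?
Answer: 44650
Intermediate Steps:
H = -63
y(X) = 2*X*(-63 + X) (y(X) = (X + X)*(X - 63) = (2*X)*(-63 + X) = 2*X*(-63 + X))
y(l) + 20414 = 2*146*(-63 + 146) + 20414 = 2*146*83 + 20414 = 24236 + 20414 = 44650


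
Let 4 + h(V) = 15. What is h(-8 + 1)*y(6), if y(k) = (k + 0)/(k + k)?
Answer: 11/2 ≈ 5.5000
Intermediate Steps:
y(k) = ½ (y(k) = k/((2*k)) = k*(1/(2*k)) = ½)
h(V) = 11 (h(V) = -4 + 15 = 11)
h(-8 + 1)*y(6) = 11*(½) = 11/2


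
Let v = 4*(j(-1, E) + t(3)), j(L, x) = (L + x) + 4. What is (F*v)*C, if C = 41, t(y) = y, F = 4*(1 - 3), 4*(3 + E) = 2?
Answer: -4592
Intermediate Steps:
E = -5/2 (E = -3 + (¼)*2 = -3 + ½ = -5/2 ≈ -2.5000)
F = -8 (F = 4*(-2) = -8)
j(L, x) = 4 + L + x
v = 14 (v = 4*((4 - 1 - 5/2) + 3) = 4*(½ + 3) = 4*(7/2) = 14)
(F*v)*C = -8*14*41 = -112*41 = -4592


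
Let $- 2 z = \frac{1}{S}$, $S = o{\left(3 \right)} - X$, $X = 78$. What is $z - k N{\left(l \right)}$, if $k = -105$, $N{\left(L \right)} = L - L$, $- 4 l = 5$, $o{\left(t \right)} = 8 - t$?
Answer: $\frac{1}{146} \approx 0.0068493$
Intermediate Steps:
$l = - \frac{5}{4}$ ($l = \left(- \frac{1}{4}\right) 5 = - \frac{5}{4} \approx -1.25$)
$N{\left(L \right)} = 0$
$S = -73$ ($S = \left(8 - 3\right) - 78 = 5 - 78 = -73$)
$z = \frac{1}{146}$ ($z = - \frac{1}{2 \left(-73\right)} = \left(- \frac{1}{2}\right) \left(- \frac{1}{73}\right) = \frac{1}{146} \approx 0.0068493$)
$z - k N{\left(l \right)} = \frac{1}{146} - \left(-105\right) 0 = \frac{1}{146} - 0 = \frac{1}{146} + 0 = \frac{1}{146}$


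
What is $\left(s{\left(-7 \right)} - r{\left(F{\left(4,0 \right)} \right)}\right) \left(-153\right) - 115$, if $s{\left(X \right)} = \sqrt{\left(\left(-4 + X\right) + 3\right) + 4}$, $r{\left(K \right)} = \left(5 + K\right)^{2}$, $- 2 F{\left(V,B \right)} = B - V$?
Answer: $7382 - 306 i \approx 7382.0 - 306.0 i$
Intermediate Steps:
$F{\left(V,B \right)} = \frac{V}{2} - \frac{B}{2}$ ($F{\left(V,B \right)} = - \frac{B - V}{2} = \frac{V}{2} - \frac{B}{2}$)
$s{\left(X \right)} = \sqrt{3 + X}$ ($s{\left(X \right)} = \sqrt{\left(-1 + X\right) + 4} = \sqrt{3 + X}$)
$\left(s{\left(-7 \right)} - r{\left(F{\left(4,0 \right)} \right)}\right) \left(-153\right) - 115 = \left(\sqrt{3 - 7} - \left(5 + \left(\frac{1}{2} \cdot 4 - 0\right)\right)^{2}\right) \left(-153\right) - 115 = \left(\sqrt{-4} - \left(5 + \left(2 + 0\right)\right)^{2}\right) \left(-153\right) - 115 = \left(2 i - \left(5 + 2\right)^{2}\right) \left(-153\right) - 115 = \left(2 i - 7^{2}\right) \left(-153\right) - 115 = \left(2 i - 49\right) \left(-153\right) - 115 = \left(-49 + 2 i\right) \left(-153\right) - 115 = \left(7497 - 306 i\right) - 115 = 7382 - 306 i$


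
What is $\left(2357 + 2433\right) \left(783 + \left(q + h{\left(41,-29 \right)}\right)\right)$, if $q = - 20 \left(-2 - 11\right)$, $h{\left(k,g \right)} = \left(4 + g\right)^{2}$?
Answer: $7989720$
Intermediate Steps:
$q = 260$ ($q = \left(-20\right) \left(-13\right) = 260$)
$\left(2357 + 2433\right) \left(783 + \left(q + h{\left(41,-29 \right)}\right)\right) = \left(2357 + 2433\right) \left(783 + \left(260 + \left(4 - 29\right)^{2}\right)\right) = 4790 \left(783 + \left(260 + \left(-25\right)^{2}\right)\right) = 4790 \left(783 + \left(260 + 625\right)\right) = 4790 \left(783 + 885\right) = 4790 \cdot 1668 = 7989720$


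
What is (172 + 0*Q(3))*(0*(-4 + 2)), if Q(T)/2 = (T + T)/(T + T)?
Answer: 0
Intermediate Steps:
Q(T) = 2 (Q(T) = 2*((T + T)/(T + T)) = 2*((2*T)/((2*T))) = 2*((2*T)*(1/(2*T))) = 2*1 = 2)
(172 + 0*Q(3))*(0*(-4 + 2)) = (172 + 0*2)*(0*(-4 + 2)) = (172 + 0)*(0*(-2)) = 172*0 = 0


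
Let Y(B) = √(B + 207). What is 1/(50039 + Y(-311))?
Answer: 50039/2503901625 - 2*I*√26/2503901625 ≈ 1.9984e-5 - 4.0729e-9*I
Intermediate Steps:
Y(B) = √(207 + B)
1/(50039 + Y(-311)) = 1/(50039 + √(207 - 311)) = 1/(50039 + √(-104)) = 1/(50039 + 2*I*√26)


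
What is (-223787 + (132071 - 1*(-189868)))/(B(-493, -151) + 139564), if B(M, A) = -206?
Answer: 49076/69679 ≈ 0.70432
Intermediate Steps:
(-223787 + (132071 - 1*(-189868)))/(B(-493, -151) + 139564) = (-223787 + (132071 - 1*(-189868)))/(-206 + 139564) = (-223787 + (132071 + 189868))/139358 = (-223787 + 321939)*(1/139358) = 98152*(1/139358) = 49076/69679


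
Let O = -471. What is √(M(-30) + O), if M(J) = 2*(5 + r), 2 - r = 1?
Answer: 3*I*√51 ≈ 21.424*I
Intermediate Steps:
r = 1 (r = 2 - 1*1 = 2 - 1 = 1)
M(J) = 12 (M(J) = 2*(5 + 1) = 2*6 = 12)
√(M(-30) + O) = √(12 - 471) = √(-459) = 3*I*√51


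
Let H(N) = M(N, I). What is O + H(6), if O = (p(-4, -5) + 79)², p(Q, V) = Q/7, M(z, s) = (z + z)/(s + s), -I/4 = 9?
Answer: 1808357/294 ≈ 6150.9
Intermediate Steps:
I = -36 (I = -4*9 = -36)
M(z, s) = z/s (M(z, s) = (2*z)/((2*s)) = (2*z)*(1/(2*s)) = z/s)
p(Q, V) = Q/7 (p(Q, V) = Q*(⅐) = Q/7)
O = 301401/49 (O = ((⅐)*(-4) + 79)² = (-4/7 + 79)² = (549/7)² = 301401/49 ≈ 6151.0)
H(N) = -N/36 (H(N) = N/(-36) = N*(-1/36) = -N/36)
O + H(6) = 301401/49 - 1/36*6 = 301401/49 - ⅙ = 1808357/294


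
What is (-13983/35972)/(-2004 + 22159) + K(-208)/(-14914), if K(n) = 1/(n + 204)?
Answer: -27288547/10812883553240 ≈ -2.5237e-6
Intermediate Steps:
K(n) = 1/(204 + n)
(-13983/35972)/(-2004 + 22159) + K(-208)/(-14914) = (-13983/35972)/(-2004 + 22159) + 1/((204 - 208)*(-14914)) = -13983*1/35972/20155 - 1/14914/(-4) = -13983/35972*1/20155 - 1/4*(-1/14914) = -13983/725015660 + 1/59656 = -27288547/10812883553240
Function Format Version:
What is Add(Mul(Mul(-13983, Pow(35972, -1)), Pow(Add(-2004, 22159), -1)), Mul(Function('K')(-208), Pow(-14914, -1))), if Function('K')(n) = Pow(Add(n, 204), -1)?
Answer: Rational(-27288547, 10812883553240) ≈ -2.5237e-6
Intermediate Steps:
Function('K')(n) = Pow(Add(204, n), -1)
Add(Mul(Mul(-13983, Pow(35972, -1)), Pow(Add(-2004, 22159), -1)), Mul(Function('K')(-208), Pow(-14914, -1))) = Add(Mul(Mul(-13983, Pow(35972, -1)), Pow(Add(-2004, 22159), -1)), Mul(Pow(Add(204, -208), -1), Pow(-14914, -1))) = Add(Mul(Mul(-13983, Rational(1, 35972)), Pow(20155, -1)), Mul(Pow(-4, -1), Rational(-1, 14914))) = Add(Mul(Rational(-13983, 35972), Rational(1, 20155)), Mul(Rational(-1, 4), Rational(-1, 14914))) = Add(Rational(-13983, 725015660), Rational(1, 59656)) = Rational(-27288547, 10812883553240)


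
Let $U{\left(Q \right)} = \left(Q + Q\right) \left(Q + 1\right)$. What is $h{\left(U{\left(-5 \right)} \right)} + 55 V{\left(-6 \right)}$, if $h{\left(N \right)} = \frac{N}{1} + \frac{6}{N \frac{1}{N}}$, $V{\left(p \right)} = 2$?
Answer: $156$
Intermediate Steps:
$U{\left(Q \right)} = 2 Q \left(1 + Q\right)$
$h{\left(N \right)} = 6 + N$ ($h{\left(N \right)} = N 1 + \frac{6}{1} = N + 6 \cdot 1 = N + 6 = 6 + N$)
$h{\left(U{\left(-5 \right)} \right)} + 55 V{\left(-6 \right)} = \left(6 + 2 \left(-5\right) \left(1 - 5\right)\right) + 55 \cdot 2 = \left(6 + 2 \left(-5\right) \left(-4\right)\right) + 110 = \left(6 + 40\right) + 110 = 46 + 110 = 156$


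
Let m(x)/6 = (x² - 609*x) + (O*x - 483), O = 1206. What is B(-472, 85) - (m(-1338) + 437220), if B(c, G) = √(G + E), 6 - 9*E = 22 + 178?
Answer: -6383070 + √571/3 ≈ -6.3831e+6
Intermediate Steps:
E = -194/9 (E = ⅔ - (22 + 178)/9 = ⅔ - ⅑*200 = ⅔ - 200/9 = -194/9 ≈ -21.556)
B(c, G) = √(-194/9 + G) (B(c, G) = √(G - 194/9) = √(-194/9 + G))
m(x) = -2898 + 6*x² + 3582*x (m(x) = 6*((x² - 609*x) + (1206*x - 483)) = 6*((x² - 609*x) + (-483 + 1206*x)) = 6*(-483 + x² + 597*x) = -2898 + 6*x² + 3582*x)
B(-472, 85) - (m(-1338) + 437220) = √(-194 + 9*85)/3 - ((-2898 + 6*(-1338)² + 3582*(-1338)) + 437220) = √(-194 + 765)/3 - ((-2898 + 6*1790244 - 4792716) + 437220) = √571/3 - ((-2898 + 10741464 - 4792716) + 437220) = √571/3 - (5945850 + 437220) = √571/3 - 1*6383070 = √571/3 - 6383070 = -6383070 + √571/3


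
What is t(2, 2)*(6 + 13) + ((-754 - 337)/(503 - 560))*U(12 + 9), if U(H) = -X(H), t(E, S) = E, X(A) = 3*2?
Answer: -1460/19 ≈ -76.842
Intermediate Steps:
X(A) = 6
U(H) = -6 (U(H) = -1*6 = -6)
t(2, 2)*(6 + 13) + ((-754 - 337)/(503 - 560))*U(12 + 9) = 2*(6 + 13) + ((-754 - 337)/(503 - 560))*(-6) = 2*19 - 1091/(-57)*(-6) = 38 - 1091*(-1/57)*(-6) = 38 + (1091/57)*(-6) = 38 - 2182/19 = -1460/19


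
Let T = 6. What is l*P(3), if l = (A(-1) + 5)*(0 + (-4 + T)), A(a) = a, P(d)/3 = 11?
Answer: 264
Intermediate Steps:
P(d) = 33 (P(d) = 3*11 = 33)
l = 8 (l = (-1 + 5)*(0 + (-4 + 6)) = 4*(0 + 2) = 4*2 = 8)
l*P(3) = 8*33 = 264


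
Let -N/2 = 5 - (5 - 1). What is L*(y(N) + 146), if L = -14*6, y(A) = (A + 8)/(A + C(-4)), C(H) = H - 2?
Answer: -12201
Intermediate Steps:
C(H) = -2 + H
N = -2 (N = -2*(5 - (5 - 1)) = -2*(5 - 1*4) = -2*(5 - 4) = -2*1 = -2)
y(A) = (8 + A)/(-6 + A) (y(A) = (A + 8)/(A + (-2 - 4)) = (8 + A)/(A - 6) = (8 + A)/(-6 + A))
L = -84
L*(y(N) + 146) = -84*((8 - 2)/(-6 - 2) + 146) = -84*(6/(-8) + 146) = -84*(-1/8*6 + 146) = -84*(-3/4 + 146) = -84*581/4 = -12201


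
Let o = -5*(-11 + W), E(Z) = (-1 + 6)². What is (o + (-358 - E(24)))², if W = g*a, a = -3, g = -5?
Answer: 162409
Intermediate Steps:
W = 15 (W = -5*(-3) = 15)
E(Z) = 25 (E(Z) = 5² = 25)
o = -20 (o = -5*(-11 + 15) = -5*4 = -20)
(o + (-358 - E(24)))² = (-20 + (-358 - 1*25))² = (-20 + (-358 - 25))² = (-20 - 383)² = (-403)² = 162409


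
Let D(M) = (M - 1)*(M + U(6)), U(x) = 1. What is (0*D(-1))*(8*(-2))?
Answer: 0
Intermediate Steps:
D(M) = (1 + M)*(-1 + M) (D(M) = (M - 1)*(M + 1) = (-1 + M)*(1 + M) = (1 + M)*(-1 + M))
(0*D(-1))*(8*(-2)) = (0*(-1 + (-1)²))*(8*(-2)) = (0*(-1 + 1))*(-16) = (0*0)*(-16) = 0*(-16) = 0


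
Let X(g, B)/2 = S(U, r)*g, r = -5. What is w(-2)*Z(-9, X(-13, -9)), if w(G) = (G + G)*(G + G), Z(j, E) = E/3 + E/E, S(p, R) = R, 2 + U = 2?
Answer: 2128/3 ≈ 709.33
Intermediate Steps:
U = 0 (U = -2 + 2 = 0)
X(g, B) = -10*g (X(g, B) = 2*(-5*g) = -10*g)
Z(j, E) = 1 + E/3 (Z(j, E) = E*(1/3) + 1 = E/3 + 1 = 1 + E/3)
w(G) = 4*G**2 (w(G) = (2*G)*(2*G) = 4*G**2)
w(-2)*Z(-9, X(-13, -9)) = (4*(-2)**2)*(1 + (-10*(-13))/3) = (4*4)*(1 + (1/3)*130) = 16*(1 + 130/3) = 16*(133/3) = 2128/3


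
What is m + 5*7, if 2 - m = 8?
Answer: 29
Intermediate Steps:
m = -6 (m = 2 - 1*8 = 2 - 8 = -6)
m + 5*7 = -6 + 5*7 = -6 + 35 = 29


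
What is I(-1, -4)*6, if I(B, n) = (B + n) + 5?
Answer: 0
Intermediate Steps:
I(B, n) = 5 + B + n
I(-1, -4)*6 = (5 - 1 - 4)*6 = 0*6 = 0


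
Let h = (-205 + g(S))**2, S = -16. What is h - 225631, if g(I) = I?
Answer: -176790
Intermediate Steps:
h = 48841 (h = (-205 - 16)**2 = (-221)**2 = 48841)
h - 225631 = 48841 - 225631 = -176790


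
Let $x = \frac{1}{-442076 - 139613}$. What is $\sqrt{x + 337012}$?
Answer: $\frac{\sqrt{114032085591507963}}{581689} \approx 580.53$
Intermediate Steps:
$x = - \frac{1}{581689}$ ($x = \frac{1}{-581689} = - \frac{1}{581689} \approx -1.7191 \cdot 10^{-6}$)
$\sqrt{x + 337012} = \sqrt{- \frac{1}{581689} + 337012} = \sqrt{\frac{196036173267}{581689}} = \frac{\sqrt{114032085591507963}}{581689}$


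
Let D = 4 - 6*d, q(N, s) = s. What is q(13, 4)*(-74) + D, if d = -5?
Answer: -262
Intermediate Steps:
D = 34 (D = 4 - 6*(-5) = 4 + 30 = 34)
q(13, 4)*(-74) + D = 4*(-74) + 34 = -296 + 34 = -262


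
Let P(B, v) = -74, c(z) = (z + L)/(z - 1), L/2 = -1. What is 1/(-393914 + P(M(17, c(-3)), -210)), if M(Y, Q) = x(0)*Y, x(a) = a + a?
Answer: -1/393988 ≈ -2.5381e-6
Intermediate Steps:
L = -2 (L = 2*(-1) = -2)
x(a) = 2*a
c(z) = (-2 + z)/(-1 + z) (c(z) = (z - 2)/(z - 1) = (-2 + z)/(-1 + z))
M(Y, Q) = 0 (M(Y, Q) = (2*0)*Y = 0*Y = 0)
1/(-393914 + P(M(17, c(-3)), -210)) = 1/(-393914 - 74) = 1/(-393988) = -1/393988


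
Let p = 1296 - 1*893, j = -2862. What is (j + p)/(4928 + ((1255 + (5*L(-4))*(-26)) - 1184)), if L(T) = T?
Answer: -2459/5519 ≈ -0.44555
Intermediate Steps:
p = 403 (p = 1296 - 893 = 403)
(j + p)/(4928 + ((1255 + (5*L(-4))*(-26)) - 1184)) = (-2862 + 403)/(4928 + ((1255 + (5*(-4))*(-26)) - 1184)) = -2459/(4928 + ((1255 - 20*(-26)) - 1184)) = -2459/(4928 + ((1255 + 520) - 1184)) = -2459/(4928 + (1775 - 1184)) = -2459/(4928 + 591) = -2459/5519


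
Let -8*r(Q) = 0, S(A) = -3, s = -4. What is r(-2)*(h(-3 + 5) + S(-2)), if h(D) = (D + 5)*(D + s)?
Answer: 0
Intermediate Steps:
r(Q) = 0 (r(Q) = -1/8*0 = 0)
h(D) = (-4 + D)*(5 + D) (h(D) = (D + 5)*(D - 4) = (5 + D)*(-4 + D) = (-4 + D)*(5 + D))
r(-2)*(h(-3 + 5) + S(-2)) = 0*((-20 + (-3 + 5) + (-3 + 5)**2) - 3) = 0*((-20 + 2 + 2**2) - 3) = 0*((-20 + 2 + 4) - 3) = 0*(-14 - 3) = 0*(-17) = 0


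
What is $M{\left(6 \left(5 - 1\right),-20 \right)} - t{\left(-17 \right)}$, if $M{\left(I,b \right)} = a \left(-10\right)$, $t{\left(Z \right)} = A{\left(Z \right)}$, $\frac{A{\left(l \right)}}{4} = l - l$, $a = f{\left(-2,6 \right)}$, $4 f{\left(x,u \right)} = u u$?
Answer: $-90$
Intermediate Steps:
$f{\left(x,u \right)} = \frac{u^{2}}{4}$ ($f{\left(x,u \right)} = \frac{u u}{4} = \frac{u^{2}}{4}$)
$a = 9$ ($a = \frac{6^{2}}{4} = \frac{1}{4} \cdot 36 = 9$)
$A{\left(l \right)} = 0$ ($A{\left(l \right)} = 4 \left(l - l\right) = 4 \cdot 0 = 0$)
$t{\left(Z \right)} = 0$
$M{\left(I,b \right)} = -90$ ($M{\left(I,b \right)} = 9 \left(-10\right) = -90$)
$M{\left(6 \left(5 - 1\right),-20 \right)} - t{\left(-17 \right)} = -90 - 0 = -90 + 0 = -90$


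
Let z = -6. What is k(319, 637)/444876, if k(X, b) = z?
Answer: -1/74146 ≈ -1.3487e-5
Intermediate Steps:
k(X, b) = -6
k(319, 637)/444876 = -6/444876 = -6*1/444876 = -1/74146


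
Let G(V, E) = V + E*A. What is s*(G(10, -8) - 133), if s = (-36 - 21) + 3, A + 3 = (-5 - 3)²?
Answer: 32994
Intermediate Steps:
A = 61 (A = -3 + (-5 - 3)² = -3 + (-8)² = -3 + 64 = 61)
s = -54 (s = -57 + 3 = -54)
G(V, E) = V + 61*E (G(V, E) = V + E*61 = V + 61*E)
s*(G(10, -8) - 133) = -54*((10 + 61*(-8)) - 133) = -54*((10 - 488) - 133) = -54*(-478 - 133) = -54*(-611) = 32994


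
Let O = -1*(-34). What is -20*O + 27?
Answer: -653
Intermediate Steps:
O = 34
-20*O + 27 = -20*34 + 27 = -680 + 27 = -653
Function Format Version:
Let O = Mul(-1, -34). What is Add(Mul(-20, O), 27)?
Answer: -653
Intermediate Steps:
O = 34
Add(Mul(-20, O), 27) = Add(Mul(-20, 34), 27) = Add(-680, 27) = -653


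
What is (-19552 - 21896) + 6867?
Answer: -34581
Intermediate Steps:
(-19552 - 21896) + 6867 = -41448 + 6867 = -34581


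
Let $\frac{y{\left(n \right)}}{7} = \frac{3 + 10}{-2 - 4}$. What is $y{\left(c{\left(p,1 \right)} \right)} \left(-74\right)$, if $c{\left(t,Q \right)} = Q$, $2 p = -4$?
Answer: $\frac{3367}{3} \approx 1122.3$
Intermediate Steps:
$p = -2$ ($p = \frac{1}{2} \left(-4\right) = -2$)
$y{\left(n \right)} = - \frac{91}{6}$ ($y{\left(n \right)} = 7 \frac{3 + 10}{-2 - 4} = 7 \frac{13}{-6} = 7 \cdot 13 \left(- \frac{1}{6}\right) = 7 \left(- \frac{13}{6}\right) = - \frac{91}{6}$)
$y{\left(c{\left(p,1 \right)} \right)} \left(-74\right) = \left(- \frac{91}{6}\right) \left(-74\right) = \frac{3367}{3}$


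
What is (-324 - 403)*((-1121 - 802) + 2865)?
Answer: -684834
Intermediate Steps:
(-324 - 403)*((-1121 - 802) + 2865) = -727*(-1923 + 2865) = -727*942 = -684834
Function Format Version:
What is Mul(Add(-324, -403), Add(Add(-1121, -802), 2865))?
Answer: -684834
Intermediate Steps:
Mul(Add(-324, -403), Add(Add(-1121, -802), 2865)) = Mul(-727, Add(-1923, 2865)) = Mul(-727, 942) = -684834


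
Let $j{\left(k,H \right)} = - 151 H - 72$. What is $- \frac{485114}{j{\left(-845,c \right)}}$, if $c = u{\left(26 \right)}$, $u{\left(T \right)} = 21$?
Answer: $\frac{485114}{3243} \approx 149.59$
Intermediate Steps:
$c = 21$
$j{\left(k,H \right)} = -72 - 151 H$
$- \frac{485114}{j{\left(-845,c \right)}} = - \frac{485114}{-72 - 3171} = - \frac{485114}{-3243} = \left(-485114\right) \left(- \frac{1}{3243}\right) = \frac{485114}{3243}$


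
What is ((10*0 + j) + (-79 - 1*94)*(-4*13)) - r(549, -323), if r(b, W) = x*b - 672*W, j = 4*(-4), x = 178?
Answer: -305798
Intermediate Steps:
j = -16
r(b, W) = -672*W + 178*b (r(b, W) = 178*b - 672*W = -672*W + 178*b)
((10*0 + j) + (-79 - 1*94)*(-4*13)) - r(549, -323) = ((10*0 - 16) + (-79 - 1*94)*(-4*13)) - (-672*(-323) + 178*549) = ((0 - 16) + (-79 - 94)*(-52)) - (217056 + 97722) = (-16 - 173*(-52)) - 1*314778 = (-16 + 8996) - 314778 = 8980 - 314778 = -305798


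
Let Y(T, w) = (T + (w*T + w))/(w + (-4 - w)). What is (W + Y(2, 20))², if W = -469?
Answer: 938961/4 ≈ 2.3474e+5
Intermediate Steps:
Y(T, w) = -T/4 - w/4 - T*w/4 (Y(T, w) = (T + (T*w + w))/(-4) = (T + (w + T*w))*(-¼) = (T + w + T*w)*(-¼) = -T/4 - w/4 - T*w/4)
(W + Y(2, 20))² = (-469 + (-¼*2 - ¼*20 - ¼*2*20))² = (-469 + (-½ - 5 - 10))² = (-469 - 31/2)² = (-969/2)² = 938961/4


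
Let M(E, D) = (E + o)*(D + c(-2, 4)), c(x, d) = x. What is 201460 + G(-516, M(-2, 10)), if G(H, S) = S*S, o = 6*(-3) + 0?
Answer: 227060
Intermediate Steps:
o = -18 (o = -18 + 0 = -18)
M(E, D) = (-18 + E)*(-2 + D) (M(E, D) = (E - 18)*(D - 2) = (-18 + E)*(-2 + D))
G(H, S) = S²
201460 + G(-516, M(-2, 10)) = 201460 + (36 - 18*10 - 2*(-2) + 10*(-2))² = 201460 + (36 - 180 + 4 - 20)² = 201460 + (-160)² = 201460 + 25600 = 227060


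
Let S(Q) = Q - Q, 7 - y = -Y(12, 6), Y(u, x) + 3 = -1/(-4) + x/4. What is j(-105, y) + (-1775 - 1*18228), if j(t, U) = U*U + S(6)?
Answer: -319519/16 ≈ -19970.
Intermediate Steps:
Y(u, x) = -11/4 + x/4 (Y(u, x) = -3 + (-1/(-4) + x/4) = -3 + (-1*(-1/4) + x*(1/4)) = -3 + (1/4 + x/4) = -11/4 + x/4)
y = 23/4 (y = 7 - (-1)*(-11/4 + (1/4)*6) = 7 - (-1)*(-11/4 + 3/2) = 7 - (-1)*(-5)/4 = 7 - 1*5/4 = 7 - 5/4 = 23/4 ≈ 5.7500)
S(Q) = 0
j(t, U) = U**2 (j(t, U) = U*U + 0 = U**2 + 0 = U**2)
j(-105, y) + (-1775 - 1*18228) = (23/4)**2 + (-1775 - 1*18228) = 529/16 + (-1775 - 18228) = 529/16 - 20003 = -319519/16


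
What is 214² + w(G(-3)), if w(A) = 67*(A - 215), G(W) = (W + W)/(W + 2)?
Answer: 31793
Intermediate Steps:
G(W) = 2*W/(2 + W) (G(W) = (2*W)/(2 + W) = 2*W/(2 + W))
w(A) = -14405 + 67*A (w(A) = 67*(-215 + A) = -14405 + 67*A)
214² + w(G(-3)) = 214² + (-14405 + 67*(2*(-3)/(2 - 3))) = 45796 + (-14405 + 67*(2*(-3)/(-1))) = 45796 + (-14405 + 67*(2*(-3)*(-1))) = 45796 + (-14405 + 67*6) = 45796 + (-14405 + 402) = 45796 - 14003 = 31793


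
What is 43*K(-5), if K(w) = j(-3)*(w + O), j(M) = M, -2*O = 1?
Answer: 1419/2 ≈ 709.50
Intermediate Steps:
O = -½ (O = -½*1 = -½ ≈ -0.50000)
K(w) = 3/2 - 3*w (K(w) = -3*(w - ½) = -3*(-½ + w) = 3/2 - 3*w)
43*K(-5) = 43*(3/2 - 3*(-5)) = 43*(3/2 + 15) = 43*(33/2) = 1419/2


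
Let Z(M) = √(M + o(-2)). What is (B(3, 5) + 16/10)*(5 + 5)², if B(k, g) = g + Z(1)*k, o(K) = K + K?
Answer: 660 + 300*I*√3 ≈ 660.0 + 519.62*I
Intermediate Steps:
o(K) = 2*K
Z(M) = √(-4 + M) (Z(M) = √(M + 2*(-2)) = √(M - 4) = √(-4 + M))
B(k, g) = g + I*k*√3 (B(k, g) = g + √(-4 + 1)*k = g + √(-3)*k = g + (I*√3)*k = g + I*k*√3)
(B(3, 5) + 16/10)*(5 + 5)² = ((5 + I*3*√3) + 16/10)*(5 + 5)² = ((5 + 3*I*√3) + 16*(⅒))*10² = ((5 + 3*I*√3) + 8/5)*100 = (33/5 + 3*I*√3)*100 = 660 + 300*I*√3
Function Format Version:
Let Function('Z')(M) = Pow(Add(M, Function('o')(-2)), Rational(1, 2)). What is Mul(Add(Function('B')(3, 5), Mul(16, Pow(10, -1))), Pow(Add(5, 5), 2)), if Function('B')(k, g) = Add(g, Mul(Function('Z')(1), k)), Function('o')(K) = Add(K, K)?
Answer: Add(660, Mul(300, I, Pow(3, Rational(1, 2)))) ≈ Add(660.00, Mul(519.62, I))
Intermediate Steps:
Function('o')(K) = Mul(2, K)
Function('Z')(M) = Pow(Add(-4, M), Rational(1, 2)) (Function('Z')(M) = Pow(Add(M, Mul(2, -2)), Rational(1, 2)) = Pow(Add(M, -4), Rational(1, 2)) = Pow(Add(-4, M), Rational(1, 2)))
Function('B')(k, g) = Add(g, Mul(I, k, Pow(3, Rational(1, 2)))) (Function('B')(k, g) = Add(g, Mul(Pow(Add(-4, 1), Rational(1, 2)), k)) = Add(g, Mul(Pow(-3, Rational(1, 2)), k)) = Add(g, Mul(Mul(I, Pow(3, Rational(1, 2))), k)) = Add(g, Mul(I, k, Pow(3, Rational(1, 2)))))
Mul(Add(Function('B')(3, 5), Mul(16, Pow(10, -1))), Pow(Add(5, 5), 2)) = Mul(Add(Add(5, Mul(I, 3, Pow(3, Rational(1, 2)))), Mul(16, Pow(10, -1))), Pow(Add(5, 5), 2)) = Mul(Add(Add(5, Mul(3, I, Pow(3, Rational(1, 2)))), Mul(16, Rational(1, 10))), Pow(10, 2)) = Mul(Add(Add(5, Mul(3, I, Pow(3, Rational(1, 2)))), Rational(8, 5)), 100) = Mul(Add(Rational(33, 5), Mul(3, I, Pow(3, Rational(1, 2)))), 100) = Add(660, Mul(300, I, Pow(3, Rational(1, 2))))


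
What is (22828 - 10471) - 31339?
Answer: -18982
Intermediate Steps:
(22828 - 10471) - 31339 = 12357 - 31339 = -18982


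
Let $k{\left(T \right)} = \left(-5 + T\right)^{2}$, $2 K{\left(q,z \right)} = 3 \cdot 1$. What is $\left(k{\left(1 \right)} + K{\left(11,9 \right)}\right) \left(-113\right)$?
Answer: $- \frac{3955}{2} \approx -1977.5$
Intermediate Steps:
$K{\left(q,z \right)} = \frac{3}{2}$ ($K{\left(q,z \right)} = \frac{3 \cdot 1}{2} = \frac{1}{2} \cdot 3 = \frac{3}{2}$)
$\left(k{\left(1 \right)} + K{\left(11,9 \right)}\right) \left(-113\right) = \left(\left(-5 + 1\right)^{2} + \frac{3}{2}\right) \left(-113\right) = \left(\left(-4\right)^{2} + \frac{3}{2}\right) \left(-113\right) = \left(16 + \frac{3}{2}\right) \left(-113\right) = \frac{35}{2} \left(-113\right) = - \frac{3955}{2}$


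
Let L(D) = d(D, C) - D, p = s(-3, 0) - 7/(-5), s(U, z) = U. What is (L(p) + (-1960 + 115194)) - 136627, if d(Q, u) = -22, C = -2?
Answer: -117067/5 ≈ -23413.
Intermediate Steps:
p = -8/5 (p = -3 - 7/(-5) = -3 - ⅕*(-7) = -3 + 7/5 = -8/5 ≈ -1.6000)
L(D) = -22 - D
(L(p) + (-1960 + 115194)) - 136627 = ((-22 - 1*(-8/5)) + (-1960 + 115194)) - 136627 = ((-22 + 8/5) + 113234) - 136627 = (-102/5 + 113234) - 136627 = 566068/5 - 136627 = -117067/5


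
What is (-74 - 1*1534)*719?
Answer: -1156152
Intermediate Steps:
(-74 - 1*1534)*719 = (-74 - 1534)*719 = -1608*719 = -1156152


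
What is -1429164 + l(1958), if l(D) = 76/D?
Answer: -1399151518/979 ≈ -1.4292e+6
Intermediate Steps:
-1429164 + l(1958) = -1429164 + 76/1958 = -1429164 + 76*(1/1958) = -1429164 + 38/979 = -1399151518/979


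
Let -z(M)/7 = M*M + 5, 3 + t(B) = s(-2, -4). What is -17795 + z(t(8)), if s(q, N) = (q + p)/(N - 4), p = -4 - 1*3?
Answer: -1142695/64 ≈ -17855.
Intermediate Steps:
p = -7 (p = -4 - 3 = -7)
s(q, N) = (-7 + q)/(-4 + N) (s(q, N) = (q - 7)/(N - 4) = (-7 + q)/(-4 + N))
t(B) = -15/8 (t(B) = -3 + (-7 - 2)/(-4 - 4) = -3 - 9/(-8) = -3 - 1/8*(-9) = -3 + 9/8 = -15/8)
z(M) = -35 - 7*M**2 (z(M) = -7*(M*M + 5) = -7*(M**2 + 5) = -7*(5 + M**2) = -35 - 7*M**2)
-17795 + z(t(8)) = -17795 + (-35 - 7*(-15/8)**2) = -17795 + (-35 - 7*225/64) = -17795 + (-35 - 1575/64) = -17795 - 3815/64 = -1142695/64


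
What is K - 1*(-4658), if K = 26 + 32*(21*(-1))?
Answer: 4012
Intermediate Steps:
K = -646 (K = 26 + 32*(-21) = 26 - 672 = -646)
K - 1*(-4658) = -646 - 1*(-4658) = -646 + 4658 = 4012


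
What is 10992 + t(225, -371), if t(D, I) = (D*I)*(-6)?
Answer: 511842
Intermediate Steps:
t(D, I) = -6*D*I
10992 + t(225, -371) = 10992 - 6*225*(-371) = 10992 + 500850 = 511842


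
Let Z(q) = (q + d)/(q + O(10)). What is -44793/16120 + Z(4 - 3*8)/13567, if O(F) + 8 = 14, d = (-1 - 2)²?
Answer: -4253857757/1530900280 ≈ -2.7787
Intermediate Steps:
d = 9 (d = (-3)² = 9)
O(F) = 6 (O(F) = -8 + 14 = 6)
Z(q) = (9 + q)/(6 + q) (Z(q) = (q + 9)/(q + 6) = (9 + q)/(6 + q))
-44793/16120 + Z(4 - 3*8)/13567 = -44793/16120 + ((9 + (4 - 3*8))/(6 + (4 - 3*8)))/13567 = -44793*1/16120 + ((9 + (4 - 24))/(6 + (4 - 24)))*(1/13567) = -44793/16120 + ((9 - 20)/(6 - 20))*(1/13567) = -44793/16120 + (-11/(-14))*(1/13567) = -44793/16120 - 1/14*(-11)*(1/13567) = -44793/16120 + (11/14)*(1/13567) = -44793/16120 + 11/189938 = -4253857757/1530900280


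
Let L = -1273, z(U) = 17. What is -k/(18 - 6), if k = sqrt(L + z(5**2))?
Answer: -I*sqrt(314)/6 ≈ -2.9533*I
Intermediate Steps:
k = 2*I*sqrt(314) (k = sqrt(-1273 + 17) = sqrt(-1256) = 2*I*sqrt(314) ≈ 35.44*I)
-k/(18 - 6) = -2*I*sqrt(314)/(18 - 6) = -2*I*sqrt(314)/12 = -I*sqrt(314)/6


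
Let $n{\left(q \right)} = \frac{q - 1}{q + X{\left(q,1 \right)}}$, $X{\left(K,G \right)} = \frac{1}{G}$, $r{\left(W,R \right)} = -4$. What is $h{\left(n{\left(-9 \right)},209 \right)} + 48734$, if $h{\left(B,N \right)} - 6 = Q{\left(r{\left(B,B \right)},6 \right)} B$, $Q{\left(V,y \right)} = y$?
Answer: $\frac{97495}{2} \approx 48748.0$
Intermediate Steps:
$n{\left(q \right)} = \frac{-1 + q}{1 + q}$ ($n{\left(q \right)} = \frac{q - 1}{q + 1^{-1}} = \frac{-1 + q}{q + 1} = \frac{-1 + q}{1 + q}$)
$h{\left(B,N \right)} = 6 + 6 B$
$h{\left(n{\left(-9 \right)},209 \right)} + 48734 = \left(6 + 6 \frac{-1 - 9}{1 - 9}\right) + 48734 = \left(6 + 6 \frac{1}{-8} \left(-10\right)\right) + 48734 = \left(6 + 6 \left(\left(- \frac{1}{8}\right) \left(-10\right)\right)\right) + 48734 = \left(6 + 6 \cdot \frac{5}{4}\right) + 48734 = \left(6 + \frac{15}{2}\right) + 48734 = \frac{27}{2} + 48734 = \frac{97495}{2}$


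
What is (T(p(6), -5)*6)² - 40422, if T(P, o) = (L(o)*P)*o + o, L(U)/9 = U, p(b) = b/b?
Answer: 1701978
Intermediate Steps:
p(b) = 1
L(U) = 9*U
T(P, o) = o + 9*P*o² (T(P, o) = ((9*o)*P)*o + o = (9*P*o)*o + o = 9*P*o² + o = o + 9*P*o²)
(T(p(6), -5)*6)² - 40422 = (-5*(1 + 9*1*(-5))*6)² - 40422 = (-5*(1 - 45)*6)² - 40422 = (-5*(-44)*6)² - 40422 = (220*6)² - 40422 = 1320² - 40422 = 1742400 - 40422 = 1701978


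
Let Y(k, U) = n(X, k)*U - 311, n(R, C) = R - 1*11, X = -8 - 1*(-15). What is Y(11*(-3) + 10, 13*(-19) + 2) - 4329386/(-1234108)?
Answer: 414973819/617054 ≈ 672.51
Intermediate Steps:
X = 7 (X = -8 + 15 = 7)
n(R, C) = -11 + R (n(R, C) = R - 11 = -11 + R)
Y(k, U) = -311 - 4*U (Y(k, U) = (-11 + 7)*U - 311 = -4*U - 311 = -311 - 4*U)
Y(11*(-3) + 10, 13*(-19) + 2) - 4329386/(-1234108) = (-311 - 4*(13*(-19) + 2)) - 4329386/(-1234108) = (-311 - 4*(-247 + 2)) - 4329386*(-1)/1234108 = (-311 - 4*(-245)) - 1*(-2164693/617054) = (-311 + 980) + 2164693/617054 = 669 + 2164693/617054 = 414973819/617054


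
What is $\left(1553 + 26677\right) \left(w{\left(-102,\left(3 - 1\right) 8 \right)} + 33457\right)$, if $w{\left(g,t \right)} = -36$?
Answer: $943474830$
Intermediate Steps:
$\left(1553 + 26677\right) \left(w{\left(-102,\left(3 - 1\right) 8 \right)} + 33457\right) = \left(1553 + 26677\right) \left(-36 + 33457\right) = 28230 \cdot 33421 = 943474830$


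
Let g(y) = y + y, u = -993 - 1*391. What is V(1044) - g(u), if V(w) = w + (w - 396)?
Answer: 4460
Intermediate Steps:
u = -1384 (u = -993 - 391 = -1384)
g(y) = 2*y
V(w) = -396 + 2*w (V(w) = w + (-396 + w) = -396 + 2*w)
V(1044) - g(u) = (-396 + 2*1044) - 2*(-1384) = (-396 + 2088) - 1*(-2768) = 1692 + 2768 = 4460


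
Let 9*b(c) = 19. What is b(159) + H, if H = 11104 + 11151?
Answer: 200314/9 ≈ 22257.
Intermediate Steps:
b(c) = 19/9 (b(c) = (⅑)*19 = 19/9)
H = 22255
b(159) + H = 19/9 + 22255 = 200314/9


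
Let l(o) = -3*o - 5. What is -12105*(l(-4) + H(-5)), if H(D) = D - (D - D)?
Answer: -24210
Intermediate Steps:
l(o) = -5 - 3*o
H(D) = D (H(D) = D - 1*0 = D + 0 = D)
-12105*(l(-4) + H(-5)) = -12105*((-5 - 3*(-4)) - 5) = -12105*((-5 + 12) - 5) = -12105*(7 - 5) = -12105*2 = -2421*10 = -24210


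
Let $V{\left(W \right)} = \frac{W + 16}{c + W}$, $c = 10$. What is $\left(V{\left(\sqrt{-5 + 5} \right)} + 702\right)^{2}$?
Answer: $\frac{12376324}{25} \approx 4.9505 \cdot 10^{5}$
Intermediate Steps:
$V{\left(W \right)} = \frac{16 + W}{10 + W}$ ($V{\left(W \right)} = \frac{W + 16}{10 + W} = \frac{16 + W}{10 + W}$)
$\left(V{\left(\sqrt{-5 + 5} \right)} + 702\right)^{2} = \left(\frac{16 + \sqrt{-5 + 5}}{10 + \sqrt{-5 + 5}} + 702\right)^{2} = \left(\frac{16 + \sqrt{0}}{10 + \sqrt{0}} + 702\right)^{2} = \left(\frac{16 + 0}{10 + 0} + 702\right)^{2} = \left(\frac{1}{10} \cdot 16 + 702\right)^{2} = \left(\frac{8}{5} + 702\right)^{2} = \left(\frac{3518}{5}\right)^{2} = \frac{12376324}{25}$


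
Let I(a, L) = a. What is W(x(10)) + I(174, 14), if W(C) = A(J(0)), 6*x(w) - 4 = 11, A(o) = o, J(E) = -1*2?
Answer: 172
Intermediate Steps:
J(E) = -2
x(w) = 5/2 (x(w) = ⅔ + (⅙)*11 = ⅔ + 11/6 = 5/2)
W(C) = -2
W(x(10)) + I(174, 14) = -2 + 174 = 172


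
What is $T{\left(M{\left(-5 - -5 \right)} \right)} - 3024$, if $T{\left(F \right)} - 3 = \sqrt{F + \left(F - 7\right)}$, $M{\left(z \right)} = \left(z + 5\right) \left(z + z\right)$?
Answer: $-3021 + i \sqrt{7} \approx -3021.0 + 2.6458 i$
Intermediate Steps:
$M{\left(z \right)} = 2 z \left(5 + z\right)$ ($M{\left(z \right)} = \left(5 + z\right) 2 z = 2 z \left(5 + z\right)$)
$T{\left(F \right)} = 3 + \sqrt{-7 + 2 F}$ ($T{\left(F \right)} = 3 + \sqrt{F + \left(F - 7\right)} = 3 + \sqrt{F + \left(-7 + F\right)} = 3 + \sqrt{-7 + 2 F}$)
$T{\left(M{\left(-5 - -5 \right)} \right)} - 3024 = \left(3 + \sqrt{-7 + 2 \cdot 2 \left(-5 - -5\right) \left(5 - 0\right)}\right) - 3024 = \left(3 + \sqrt{-7 + 2 \cdot 2 \left(-5 + 5\right) \left(5 + \left(-5 + 5\right)\right)}\right) - 3024 = \left(3 + \sqrt{-7 + 2 \cdot 2 \cdot 0 \left(5 + 0\right)}\right) - 3024 = \left(3 + \sqrt{-7 + 2 \cdot 2 \cdot 0 \cdot 5}\right) - 3024 = \left(3 + \sqrt{-7 + 2 \cdot 0}\right) - 3024 = \left(3 + \sqrt{-7 + 0}\right) - 3024 = \left(3 + \sqrt{-7}\right) - 3024 = \left(3 + i \sqrt{7}\right) - 3024 = -3021 + i \sqrt{7}$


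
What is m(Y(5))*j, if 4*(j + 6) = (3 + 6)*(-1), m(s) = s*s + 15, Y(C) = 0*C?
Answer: -495/4 ≈ -123.75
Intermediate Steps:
Y(C) = 0
m(s) = 15 + s² (m(s) = s² + 15 = 15 + s²)
j = -33/4 (j = -6 + ((3 + 6)*(-1))/4 = -6 + (9*(-1))/4 = -6 + (¼)*(-9) = -6 - 9/4 = -33/4 ≈ -8.2500)
m(Y(5))*j = (15 + 0²)*(-33/4) = (15 + 0)*(-33/4) = 15*(-33/4) = -495/4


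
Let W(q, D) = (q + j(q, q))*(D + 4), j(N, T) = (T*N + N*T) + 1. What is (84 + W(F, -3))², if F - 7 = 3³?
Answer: 5909761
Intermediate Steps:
j(N, T) = 1 + 2*N*T (j(N, T) = (N*T + N*T) + 1 = 2*N*T + 1 = 1 + 2*N*T)
F = 34 (F = 7 + 3³ = 7 + 27 = 34)
W(q, D) = (4 + D)*(1 + q + 2*q²) (W(q, D) = (q + (1 + 2*q*q))*(D + 4) = (q + (1 + 2*q²))*(4 + D) = (1 + q + 2*q²)*(4 + D) = (4 + D)*(1 + q + 2*q²))
(84 + W(F, -3))² = (84 + (4 + 4*34 + 8*34² - 3*34 - 3*(1 + 2*34²)))² = (84 + (4 + 136 + 8*1156 - 102 - 3*(1 + 2*1156)))² = (84 + (4 + 136 + 9248 - 102 - 3*(1 + 2312)))² = (84 + (4 + 136 + 9248 - 102 - 3*2313))² = (84 + (4 + 136 + 9248 - 102 - 6939))² = (84 + 2347)² = 2431² = 5909761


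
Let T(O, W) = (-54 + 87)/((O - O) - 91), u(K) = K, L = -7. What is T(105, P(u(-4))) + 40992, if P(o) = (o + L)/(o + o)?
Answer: 3730239/91 ≈ 40992.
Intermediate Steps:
P(o) = (-7 + o)/(2*o) (P(o) = (o - 7)/(o + o) = (-7 + o)/((2*o)) = (-7 + o)*(1/(2*o)) = (-7 + o)/(2*o))
T(O, W) = -33/91 (T(O, W) = 33/(0 - 91) = 33/(-91) = 33*(-1/91) = -33/91)
T(105, P(u(-4))) + 40992 = -33/91 + 40992 = 3730239/91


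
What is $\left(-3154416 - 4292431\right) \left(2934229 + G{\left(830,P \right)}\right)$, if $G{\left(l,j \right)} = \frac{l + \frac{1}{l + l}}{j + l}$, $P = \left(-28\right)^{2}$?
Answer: $- \frac{19514475182830117189}{893080} \approx -2.1851 \cdot 10^{13}$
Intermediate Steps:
$P = 784$
$G{\left(l,j \right)} = \frac{l + \frac{1}{2 l}}{j + l}$
$\left(-3154416 - 4292431\right) \left(2934229 + G{\left(830,P \right)}\right) = \left(-3154416 - 4292431\right) \left(2934229 + \frac{\frac{1}{2} + 830^{2}}{830 \left(784 + 830\right)}\right) = - 7446847 \left(2934229 + \frac{\frac{1}{2} + 688900}{830 \cdot 1614}\right) = - 7446847 \left(2934229 + \frac{1}{830} \cdot \frac{1}{1614} \cdot \frac{1377801}{2}\right) = - 7446847 \left(2934229 + \frac{459267}{893080}\right) = \left(-7446847\right) \frac{2620501694587}{893080} = - \frac{19514475182830117189}{893080}$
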